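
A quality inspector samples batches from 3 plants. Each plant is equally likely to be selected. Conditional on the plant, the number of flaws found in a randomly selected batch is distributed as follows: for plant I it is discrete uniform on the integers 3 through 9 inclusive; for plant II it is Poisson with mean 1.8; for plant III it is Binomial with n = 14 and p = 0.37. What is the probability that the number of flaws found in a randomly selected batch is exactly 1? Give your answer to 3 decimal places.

Conditional on each plant, P(X = 1): I: 0; II: 0.297538; III: 0.0127572.
By total probability, P(X = 1) = 0.333333·0 + 0.333333·0.297538 + 0.333333·0.0127572 = 0.103432.

0.103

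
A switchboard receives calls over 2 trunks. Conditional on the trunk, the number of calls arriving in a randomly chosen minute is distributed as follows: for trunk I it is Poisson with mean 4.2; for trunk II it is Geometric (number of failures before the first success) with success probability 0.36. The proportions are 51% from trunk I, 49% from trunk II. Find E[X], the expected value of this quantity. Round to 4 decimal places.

Component means — I: 4.2; II: 1.77778.
E[X] = 0.51·4.2 + 0.49·1.77778 = 3.01311.

3.0131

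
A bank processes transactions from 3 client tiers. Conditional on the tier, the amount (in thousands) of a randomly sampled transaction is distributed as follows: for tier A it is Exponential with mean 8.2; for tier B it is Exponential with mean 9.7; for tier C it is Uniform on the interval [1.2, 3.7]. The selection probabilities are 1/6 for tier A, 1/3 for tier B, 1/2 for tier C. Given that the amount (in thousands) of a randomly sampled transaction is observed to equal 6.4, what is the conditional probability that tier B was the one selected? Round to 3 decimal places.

0.656

Likelihoods f(6.4 | ·): A: 0.0558759; B: 0.0532946; C: 0.
Posterior ∝ prior × likelihood. Numerator for B: 0.333333·0.0532946 = 0.0177649.
Normalizing constant: 0.166667·0.0558759 + 0.333333·0.0532946 + 0.5·0 = 0.0270775.
P(B | observation) = 0.0177649 / 0.0270775 = 0.656075.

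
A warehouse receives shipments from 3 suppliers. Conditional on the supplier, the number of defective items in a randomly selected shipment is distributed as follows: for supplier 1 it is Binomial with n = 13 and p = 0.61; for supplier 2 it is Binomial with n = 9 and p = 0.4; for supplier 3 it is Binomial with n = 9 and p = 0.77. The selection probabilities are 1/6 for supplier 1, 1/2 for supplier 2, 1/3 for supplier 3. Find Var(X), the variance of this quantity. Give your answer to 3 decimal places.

5.593

Per component, 1: μ=7.93, E[X²]=65.9776; 2: μ=3.6, E[X²]=15.12; 3: μ=6.93, E[X²]=49.6188.
E[X] = 0.166667·7.93 + 0.5·3.6 + 0.333333·6.93 = 5.43167.
E[X²] = 0.166667·65.9776 + 0.5·15.12 + 0.333333·49.6188 = 35.0959.
Var(X) = E[X²] − (E[X])² = 35.0959 − 29.503 = 5.59286.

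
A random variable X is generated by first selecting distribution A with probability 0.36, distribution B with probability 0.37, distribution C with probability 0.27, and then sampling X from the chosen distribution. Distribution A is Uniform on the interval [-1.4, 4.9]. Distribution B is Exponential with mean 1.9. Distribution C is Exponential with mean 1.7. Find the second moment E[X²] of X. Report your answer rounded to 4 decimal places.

6.5252

For each component E[X²] = Var + (mean)², giving A: 6.37; B: 7.22; C: 5.78.
Overall E[X²] = 0.36·6.37 + 0.37·7.22 + 0.27·5.78 = 6.5252.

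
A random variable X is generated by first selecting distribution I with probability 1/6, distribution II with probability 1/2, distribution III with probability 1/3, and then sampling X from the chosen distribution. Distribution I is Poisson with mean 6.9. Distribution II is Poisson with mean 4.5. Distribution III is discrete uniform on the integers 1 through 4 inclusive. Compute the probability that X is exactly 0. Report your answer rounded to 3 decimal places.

Conditional on each component, P(X = 0): I: 0.00100779; II: 0.011109; III: 0.
By total probability, P(X = 0) = 0.166667·0.00100779 + 0.5·0.011109 + 0.333333·0 = 0.00572246.

0.006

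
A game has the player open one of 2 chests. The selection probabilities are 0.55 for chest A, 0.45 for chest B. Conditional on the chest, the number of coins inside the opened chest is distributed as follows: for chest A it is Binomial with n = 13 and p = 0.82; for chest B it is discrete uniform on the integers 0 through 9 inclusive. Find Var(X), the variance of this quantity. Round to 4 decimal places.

14.1594

Per component, A: μ=10.66, E[X²]=115.554; B: μ=4.5, E[X²]=28.5.
E[X] = 0.55·10.66 + 0.45·4.5 = 7.888.
E[X²] = 0.55·115.554 + 0.45·28.5 = 76.3799.
Var(X) = E[X²] − (E[X])² = 76.3799 − 62.2205 = 14.1594.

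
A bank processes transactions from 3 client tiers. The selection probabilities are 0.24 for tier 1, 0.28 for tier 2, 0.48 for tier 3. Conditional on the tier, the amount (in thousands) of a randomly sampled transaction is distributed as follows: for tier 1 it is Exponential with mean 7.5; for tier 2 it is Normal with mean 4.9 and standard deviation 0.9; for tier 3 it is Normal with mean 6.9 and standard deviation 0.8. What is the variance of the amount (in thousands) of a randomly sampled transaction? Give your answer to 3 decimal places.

Per component, 1: μ=7.5, E[X²]=112.5; 2: μ=4.9, E[X²]=24.82; 3: μ=6.9, E[X²]=48.25.
E[X] = 0.24·7.5 + 0.28·4.9 + 0.48·6.9 = 6.484.
E[X²] = 0.24·112.5 + 0.28·24.82 + 0.48·48.25 = 57.1096.
Var(X) = E[X²] − (E[X])² = 57.1096 − 42.0423 = 15.0673.

15.067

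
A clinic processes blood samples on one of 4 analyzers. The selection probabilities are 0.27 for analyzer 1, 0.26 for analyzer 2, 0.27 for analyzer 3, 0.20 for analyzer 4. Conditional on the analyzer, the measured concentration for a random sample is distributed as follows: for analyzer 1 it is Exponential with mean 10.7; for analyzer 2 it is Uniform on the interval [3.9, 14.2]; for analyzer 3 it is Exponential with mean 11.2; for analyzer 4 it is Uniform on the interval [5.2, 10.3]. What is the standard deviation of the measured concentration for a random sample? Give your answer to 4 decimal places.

Per component, 1: μ=10.7, E[X²]=228.98; 2: μ=9.05, E[X²]=90.7433; 3: μ=11.2, E[X²]=250.88; 4: μ=7.75, E[X²]=62.23.
E[X] = 0.27·10.7 + 0.26·9.05 + 0.27·11.2 + 0.2·7.75 = 9.816.
E[X²] = 0.27·228.98 + 0.26·90.7433 + 0.27·250.88 + 0.2·62.23 = 165.601.
Var(X) = E[X²] − (E[X])² = 165.601 − 96.3539 = 69.2476.
SD(X) = √69.2476 = 8.32151.

8.3215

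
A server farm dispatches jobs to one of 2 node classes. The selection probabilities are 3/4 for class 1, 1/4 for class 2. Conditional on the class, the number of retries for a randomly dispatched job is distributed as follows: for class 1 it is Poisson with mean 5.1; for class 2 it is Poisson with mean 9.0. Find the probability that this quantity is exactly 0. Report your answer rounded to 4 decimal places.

Conditional on each class, P(X = 0): 1: 0.00609675; 2: 0.00012341.
By total probability, P(X = 0) = 0.75·0.00609675 + 0.25·0.00012341 = 0.00460341.

0.0046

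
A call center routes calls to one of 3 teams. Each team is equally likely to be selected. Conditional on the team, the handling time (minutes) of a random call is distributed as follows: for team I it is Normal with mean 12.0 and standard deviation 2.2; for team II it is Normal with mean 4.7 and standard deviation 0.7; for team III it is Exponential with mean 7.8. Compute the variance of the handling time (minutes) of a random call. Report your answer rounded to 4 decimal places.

31.0056

Per component, I: μ=12, E[X²]=148.84; II: μ=4.7, E[X²]=22.58; III: μ=7.8, E[X²]=121.68.
E[X] = 0.333333·12 + 0.333333·4.7 + 0.333333·7.8 = 8.16667.
E[X²] = 0.333333·148.84 + 0.333333·22.58 + 0.333333·121.68 = 97.7.
Var(X) = E[X²] − (E[X])² = 97.7 − 66.6944 = 31.0056.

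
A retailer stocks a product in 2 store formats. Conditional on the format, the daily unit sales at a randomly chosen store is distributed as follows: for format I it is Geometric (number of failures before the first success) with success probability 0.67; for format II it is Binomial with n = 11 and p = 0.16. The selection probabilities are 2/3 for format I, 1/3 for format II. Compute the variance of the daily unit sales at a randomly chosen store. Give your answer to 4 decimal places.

1.3399

Per component, I: μ=0.492537, E[X²]=0.977723; II: μ=1.76, E[X²]=4.576.
E[X] = 0.666667·0.492537 + 0.333333·1.76 = 0.915025.
E[X²] = 0.666667·0.977723 + 0.333333·4.576 = 2.17715.
Var(X) = E[X²] − (E[X])² = 2.17715 − 0.837271 = 1.33988.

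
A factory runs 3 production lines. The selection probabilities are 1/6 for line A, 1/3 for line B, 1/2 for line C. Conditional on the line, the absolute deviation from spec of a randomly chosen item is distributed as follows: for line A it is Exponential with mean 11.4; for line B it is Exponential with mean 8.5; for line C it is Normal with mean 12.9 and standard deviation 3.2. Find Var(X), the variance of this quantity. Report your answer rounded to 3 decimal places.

Per component, A: μ=11.4, E[X²]=259.92; B: μ=8.5, E[X²]=144.5; C: μ=12.9, E[X²]=176.65.
E[X] = 0.166667·11.4 + 0.333333·8.5 + 0.5·12.9 = 11.1833.
E[X²] = 0.166667·259.92 + 0.333333·144.5 + 0.5·176.65 = 179.812.
Var(X) = E[X²] − (E[X])² = 179.812 − 125.067 = 54.7447.

54.745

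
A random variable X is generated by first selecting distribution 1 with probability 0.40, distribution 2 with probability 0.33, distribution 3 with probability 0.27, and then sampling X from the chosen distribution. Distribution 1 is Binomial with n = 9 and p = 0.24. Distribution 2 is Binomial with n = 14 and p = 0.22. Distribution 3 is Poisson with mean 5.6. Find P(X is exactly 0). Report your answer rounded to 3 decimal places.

Conditional on each component, P(X = 0): 1: 0.0845906; 2: 0.0308549; 3: 0.00369786.
By total probability, P(X = 0) = 0.4·0.0845906 + 0.33·0.0308549 + 0.27·0.00369786 = 0.0450168.

0.045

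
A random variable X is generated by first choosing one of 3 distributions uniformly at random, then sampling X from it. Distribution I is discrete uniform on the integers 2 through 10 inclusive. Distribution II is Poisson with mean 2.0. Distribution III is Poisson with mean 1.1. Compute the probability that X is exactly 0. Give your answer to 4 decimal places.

Conditional on each component, P(X = 0): I: 0; II: 0.135335; III: 0.332871.
By total probability, P(X = 0) = 0.333333·0 + 0.333333·0.135335 + 0.333333·0.332871 = 0.156069.

0.1561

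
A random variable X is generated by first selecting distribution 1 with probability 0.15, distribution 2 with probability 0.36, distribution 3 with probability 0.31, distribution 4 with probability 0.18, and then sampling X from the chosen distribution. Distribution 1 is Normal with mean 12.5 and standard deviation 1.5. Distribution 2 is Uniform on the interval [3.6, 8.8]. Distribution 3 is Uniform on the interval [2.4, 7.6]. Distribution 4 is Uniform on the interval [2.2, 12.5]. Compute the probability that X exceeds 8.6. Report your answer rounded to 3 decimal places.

0.231

Conditional on each component, P(X > 8.6): 1: 0.995339; 2: 0.0384615; 3: 0; 4: 0.378641.
By total probability, P(X > 8.6) = 0.15·0.995339 + 0.36·0.0384615 + 0.31·0 + 0.18·0.378641 = 0.231302.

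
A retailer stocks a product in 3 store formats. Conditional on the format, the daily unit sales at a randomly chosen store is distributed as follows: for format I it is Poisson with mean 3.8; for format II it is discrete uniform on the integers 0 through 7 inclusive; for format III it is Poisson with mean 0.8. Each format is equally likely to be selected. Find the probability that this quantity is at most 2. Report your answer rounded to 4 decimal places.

0.5322

Conditional on each format, P(X ≤ 2): I: 0.268897; II: 0.375; III: 0.952577.
By total probability, P(X ≤ 2) = 0.333333·0.268897 + 0.333333·0.375 + 0.333333·0.952577 = 0.532158.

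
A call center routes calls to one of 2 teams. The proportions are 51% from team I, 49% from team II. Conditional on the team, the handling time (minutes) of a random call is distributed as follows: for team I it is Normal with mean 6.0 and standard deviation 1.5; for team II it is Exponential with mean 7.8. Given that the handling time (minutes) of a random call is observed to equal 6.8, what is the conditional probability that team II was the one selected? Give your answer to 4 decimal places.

0.1825

Likelihoods f(6.8 | ·): I: 0.230703; II: 0.0536154.
Posterior ∝ prior × likelihood. Numerator for II: 0.49·0.0536154 = 0.0262716.
Normalizing constant: 0.51·0.230703 + 0.49·0.0536154 = 0.14393.
P(II | observation) = 0.0262716 / 0.14393 = 0.18253.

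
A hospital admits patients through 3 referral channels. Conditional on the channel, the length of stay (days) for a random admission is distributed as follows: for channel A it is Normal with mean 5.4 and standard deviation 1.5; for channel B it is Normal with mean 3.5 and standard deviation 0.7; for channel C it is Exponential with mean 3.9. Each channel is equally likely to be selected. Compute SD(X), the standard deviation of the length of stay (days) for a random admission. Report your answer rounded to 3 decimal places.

2.579

Per component, A: μ=5.4, E[X²]=31.41; B: μ=3.5, E[X²]=12.74; C: μ=3.9, E[X²]=30.42.
E[X] = 0.333333·5.4 + 0.333333·3.5 + 0.333333·3.9 = 4.26667.
E[X²] = 0.333333·31.41 + 0.333333·12.74 + 0.333333·30.42 = 24.8567.
Var(X) = E[X²] − (E[X])² = 24.8567 − 18.2044 = 6.65222.
SD(X) = √6.65222 = 2.57919.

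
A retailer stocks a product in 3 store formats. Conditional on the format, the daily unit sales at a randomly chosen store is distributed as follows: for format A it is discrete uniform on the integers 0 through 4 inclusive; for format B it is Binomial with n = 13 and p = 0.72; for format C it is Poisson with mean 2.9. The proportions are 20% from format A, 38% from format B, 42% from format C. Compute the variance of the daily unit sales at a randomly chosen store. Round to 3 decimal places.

13.459

Per component, A: μ=2, E[X²]=6; B: μ=9.36, E[X²]=90.2304; C: μ=2.9, E[X²]=11.31.
E[X] = 0.2·2 + 0.38·9.36 + 0.42·2.9 = 5.1748.
E[X²] = 0.2·6 + 0.38·90.2304 + 0.42·11.31 = 40.2378.
Var(X) = E[X²] − (E[X])² = 40.2378 − 26.7786 = 13.4592.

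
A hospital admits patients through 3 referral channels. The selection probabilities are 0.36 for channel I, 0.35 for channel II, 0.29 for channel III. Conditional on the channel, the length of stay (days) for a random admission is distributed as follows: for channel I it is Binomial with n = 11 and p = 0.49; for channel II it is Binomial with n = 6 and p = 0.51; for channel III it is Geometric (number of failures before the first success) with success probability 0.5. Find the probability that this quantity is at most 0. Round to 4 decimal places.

Conditional on each channel, P(X ≤ 0): I: 0.000607116; II: 0.0138413; III: 0.5.
By total probability, P(X ≤ 0) = 0.36·0.000607116 + 0.35·0.0138413 + 0.29·0.5 = 0.150063.

0.1501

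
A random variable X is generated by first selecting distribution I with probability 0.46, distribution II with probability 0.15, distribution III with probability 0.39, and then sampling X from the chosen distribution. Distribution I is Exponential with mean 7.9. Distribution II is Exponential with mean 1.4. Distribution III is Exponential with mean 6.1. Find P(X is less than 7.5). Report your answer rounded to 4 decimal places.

Conditional on each component, P(X < 7.5): I: 0.613014; II: 0.995286; III: 0.707564.
By total probability, P(X < 7.5) = 0.46·0.613014 + 0.15·0.995286 + 0.39·0.707564 = 0.707229.

0.7072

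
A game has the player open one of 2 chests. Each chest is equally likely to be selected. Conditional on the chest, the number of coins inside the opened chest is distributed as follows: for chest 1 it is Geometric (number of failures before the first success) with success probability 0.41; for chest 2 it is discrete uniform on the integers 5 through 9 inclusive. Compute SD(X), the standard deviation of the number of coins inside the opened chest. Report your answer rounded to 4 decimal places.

3.2382

Per component, 1: μ=1.43902, E[X²]=5.58061; 2: μ=7, E[X²]=51.
E[X] = 0.5·1.43902 + 0.5·7 = 4.21951.
E[X²] = 0.5·5.58061 + 0.5·51 = 28.2903.
Var(X) = E[X²] − (E[X])² = 28.2903 − 17.8043 = 10.486.
SD(X) = √10.486 = 3.23821.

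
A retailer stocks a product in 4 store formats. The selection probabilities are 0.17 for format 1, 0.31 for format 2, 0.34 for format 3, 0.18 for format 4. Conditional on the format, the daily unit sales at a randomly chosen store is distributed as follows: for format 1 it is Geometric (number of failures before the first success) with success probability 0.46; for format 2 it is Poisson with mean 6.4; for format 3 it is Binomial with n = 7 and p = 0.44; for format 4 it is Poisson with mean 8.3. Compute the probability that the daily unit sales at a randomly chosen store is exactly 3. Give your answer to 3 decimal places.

0.139

Conditional on each format, P(X = 3): 1: 0.0724334; 2: 0.0725945; 3: 0.29321; 4: 0.0236831.
By total probability, P(X = 3) = 0.17·0.0724334 + 0.31·0.0725945 + 0.34·0.29321 + 0.18·0.0236831 = 0.138772.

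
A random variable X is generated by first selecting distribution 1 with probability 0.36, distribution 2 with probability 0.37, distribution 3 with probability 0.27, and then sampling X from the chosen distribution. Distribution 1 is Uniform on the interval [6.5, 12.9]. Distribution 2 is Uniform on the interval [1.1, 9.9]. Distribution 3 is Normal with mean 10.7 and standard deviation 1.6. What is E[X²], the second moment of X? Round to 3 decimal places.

For each component E[X²] = Var + (mean)², giving 1: 97.5033; 2: 36.7033; 3: 117.05.
Overall E[X²] = 0.36·97.5033 + 0.37·36.7033 + 0.27·117.05 = 80.2849.

80.285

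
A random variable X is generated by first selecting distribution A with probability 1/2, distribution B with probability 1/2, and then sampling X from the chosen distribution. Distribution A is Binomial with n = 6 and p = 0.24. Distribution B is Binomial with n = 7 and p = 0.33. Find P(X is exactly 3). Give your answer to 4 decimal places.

0.1874

Conditional on each component, P(X = 3): A: 0.121368; B: 0.25346.
By total probability, P(X = 3) = 0.5·0.121368 + 0.5·0.25346 = 0.187414.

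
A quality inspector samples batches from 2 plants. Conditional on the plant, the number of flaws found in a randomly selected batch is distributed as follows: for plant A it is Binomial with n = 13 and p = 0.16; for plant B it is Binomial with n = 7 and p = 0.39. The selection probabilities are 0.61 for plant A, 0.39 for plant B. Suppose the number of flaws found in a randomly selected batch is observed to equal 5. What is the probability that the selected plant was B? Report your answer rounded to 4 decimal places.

0.5740

Likelihoods P(X=5 | ·): A: 0.0334513; B: 0.0705021.
Posterior ∝ prior × likelihood. Numerator for B: 0.39·0.0705021 = 0.0274958.
Normalizing constant: 0.61·0.0334513 + 0.39·0.0705021 = 0.0479011.
P(B | observation) = 0.0274958 / 0.0479011 = 0.574012.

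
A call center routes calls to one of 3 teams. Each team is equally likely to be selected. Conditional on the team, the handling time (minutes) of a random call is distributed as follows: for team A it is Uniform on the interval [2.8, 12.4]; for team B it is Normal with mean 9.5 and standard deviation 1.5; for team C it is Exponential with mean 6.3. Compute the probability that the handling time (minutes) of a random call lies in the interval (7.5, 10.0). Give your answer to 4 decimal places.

Conditional on each team, P(7.5 < X < 10.0): A: 0.260417; B: 0.539347; C: 0.0995998.
By total probability, P(7.5 < X < 10.0) = 0.333333·0.260417 + 0.333333·0.539347 + 0.333333·0.0995998 = 0.299788.

0.2998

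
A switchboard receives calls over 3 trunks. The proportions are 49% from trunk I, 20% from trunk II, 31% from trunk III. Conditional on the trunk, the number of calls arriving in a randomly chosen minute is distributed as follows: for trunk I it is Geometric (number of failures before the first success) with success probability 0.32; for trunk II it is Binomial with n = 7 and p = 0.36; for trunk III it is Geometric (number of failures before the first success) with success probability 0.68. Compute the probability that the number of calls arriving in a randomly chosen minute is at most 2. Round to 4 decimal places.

0.7376

Conditional on each trunk, P(X ≤ 2): I: 0.685568; II: 0.509383; III: 0.967232.
By total probability, P(X ≤ 2) = 0.49·0.685568 + 0.2·0.509383 + 0.31·0.967232 = 0.737647.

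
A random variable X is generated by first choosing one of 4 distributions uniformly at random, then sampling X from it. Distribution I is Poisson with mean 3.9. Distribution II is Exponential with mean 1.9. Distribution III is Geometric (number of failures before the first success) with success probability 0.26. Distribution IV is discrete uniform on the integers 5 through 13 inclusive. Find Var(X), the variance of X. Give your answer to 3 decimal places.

13.799

Per component, I: μ=3.9, E[X²]=19.11; II: μ=1.9, E[X²]=7.22; III: μ=2.84615, E[X²]=19.0473; IV: μ=9, E[X²]=87.6667.
E[X] = 0.25·3.9 + 0.25·1.9 + 0.25·2.84615 + 0.25·9 = 4.41154.
E[X²] = 0.25·19.11 + 0.25·7.22 + 0.25·19.0473 + 0.25·87.6667 = 33.261.
Var(X) = E[X²] − (E[X])² = 33.261 − 19.4617 = 13.7993.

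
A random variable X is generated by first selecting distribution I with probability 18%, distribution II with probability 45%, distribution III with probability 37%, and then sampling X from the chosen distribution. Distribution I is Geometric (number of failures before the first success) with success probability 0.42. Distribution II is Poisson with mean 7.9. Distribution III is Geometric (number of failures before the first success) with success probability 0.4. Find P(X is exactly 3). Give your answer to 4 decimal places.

0.0604

Conditional on each component, P(X = 3): I: 0.081947; II: 0.0304652; III: 0.0864.
By total probability, P(X = 3) = 0.18·0.081947 + 0.45·0.0304652 + 0.37·0.0864 = 0.0604278.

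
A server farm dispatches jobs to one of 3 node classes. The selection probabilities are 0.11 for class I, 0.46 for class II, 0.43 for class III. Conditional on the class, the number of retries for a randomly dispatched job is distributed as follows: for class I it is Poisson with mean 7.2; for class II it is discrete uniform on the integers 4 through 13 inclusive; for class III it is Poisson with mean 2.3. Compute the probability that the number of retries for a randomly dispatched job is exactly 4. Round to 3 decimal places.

Conditional on each class, P(X = 4): I: 0.0835985; II: 0.1; III: 0.116902.
By total probability, P(X = 4) = 0.11·0.0835985 + 0.46·0.1 + 0.43·0.116902 = 0.105464.

0.105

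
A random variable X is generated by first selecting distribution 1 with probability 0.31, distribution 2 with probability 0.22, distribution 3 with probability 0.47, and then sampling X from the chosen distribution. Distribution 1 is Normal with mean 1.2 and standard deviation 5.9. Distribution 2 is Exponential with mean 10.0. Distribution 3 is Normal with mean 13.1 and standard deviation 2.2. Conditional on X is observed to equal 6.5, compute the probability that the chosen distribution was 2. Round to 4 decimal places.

Likelihoods f(6.5 | ·): 1: 0.045168; 2: 0.0522046; 3: 0.00201448.
Posterior ∝ prior × likelihood. Numerator for 2: 0.22·0.0522046 = 0.011485.
Normalizing constant: 0.31·0.045168 + 0.22·0.0522046 + 0.47·0.00201448 = 0.0264339.
P(2 | observation) = 0.011485 / 0.0264339 = 0.43448.

0.4345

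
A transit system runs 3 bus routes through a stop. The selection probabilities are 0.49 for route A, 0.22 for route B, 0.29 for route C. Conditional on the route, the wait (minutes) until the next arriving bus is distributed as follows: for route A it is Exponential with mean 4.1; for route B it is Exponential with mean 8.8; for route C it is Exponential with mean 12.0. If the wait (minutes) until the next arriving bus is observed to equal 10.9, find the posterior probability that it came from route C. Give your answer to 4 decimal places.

0.3842

Likelihoods f(10.9 | ·): A: 0.0170855; B: 0.0329294; C: 0.0335996.
Posterior ∝ prior × likelihood. Numerator for C: 0.29·0.0335996 = 0.0097439.
Normalizing constant: 0.49·0.0170855 + 0.22·0.0329294 + 0.29·0.0335996 = 0.0253603.
P(C | observation) = 0.0097439 / 0.0253603 = 0.384219.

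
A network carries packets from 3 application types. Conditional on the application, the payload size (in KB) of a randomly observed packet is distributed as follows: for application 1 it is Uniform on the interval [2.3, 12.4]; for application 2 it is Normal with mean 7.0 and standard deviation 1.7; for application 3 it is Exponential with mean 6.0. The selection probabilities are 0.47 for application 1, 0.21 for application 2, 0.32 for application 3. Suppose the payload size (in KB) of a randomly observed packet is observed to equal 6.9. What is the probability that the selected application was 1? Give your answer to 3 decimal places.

0.413

Likelihoods f(6.9 | ·): 1: 0.0990099; 2: 0.234266; 3: 0.0527728.
Posterior ∝ prior × likelihood. Numerator for 1: 0.47·0.0990099 = 0.0465347.
Normalizing constant: 0.47·0.0990099 + 0.21·0.234266 + 0.32·0.0527728 = 0.112618.
P(1 | observation) = 0.0465347 / 0.112618 = 0.413208.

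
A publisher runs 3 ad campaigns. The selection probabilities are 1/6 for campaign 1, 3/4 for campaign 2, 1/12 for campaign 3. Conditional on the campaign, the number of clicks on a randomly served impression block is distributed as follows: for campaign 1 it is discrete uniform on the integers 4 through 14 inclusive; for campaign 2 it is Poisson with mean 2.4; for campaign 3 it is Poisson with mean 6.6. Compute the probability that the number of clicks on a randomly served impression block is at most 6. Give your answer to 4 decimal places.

Conditional on each campaign, P(X ≤ 6): 1: 0.272727; 2: 0.988406; 3: 0.510839.
By total probability, P(X ≤ 6) = 0.166667·0.272727 + 0.75·0.988406 + 0.0833333·0.510839 = 0.829329.

0.8293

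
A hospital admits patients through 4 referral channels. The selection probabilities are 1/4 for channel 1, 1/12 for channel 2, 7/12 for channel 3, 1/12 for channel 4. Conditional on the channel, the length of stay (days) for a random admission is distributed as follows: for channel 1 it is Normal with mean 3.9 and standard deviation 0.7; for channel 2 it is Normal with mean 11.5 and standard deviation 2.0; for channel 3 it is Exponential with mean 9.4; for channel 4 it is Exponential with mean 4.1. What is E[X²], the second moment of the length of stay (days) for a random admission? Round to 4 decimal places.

For each component E[X²] = Var + (mean)², giving 1: 15.7; 2: 136.25; 3: 176.72; 4: 33.62.
Overall E[X²] = 0.25·15.7 + 0.0833333·136.25 + 0.583333·176.72 + 0.0833333·33.62 = 121.168.

121.1675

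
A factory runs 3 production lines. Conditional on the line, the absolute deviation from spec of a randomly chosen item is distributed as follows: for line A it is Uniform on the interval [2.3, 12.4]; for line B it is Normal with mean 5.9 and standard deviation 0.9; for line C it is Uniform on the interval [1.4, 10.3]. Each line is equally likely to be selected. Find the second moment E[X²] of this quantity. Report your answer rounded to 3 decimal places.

46.322

For each component E[X²] = Var + (mean)², giving A: 62.5233; B: 35.62; C: 40.8233.
Overall E[X²] = 0.333333·62.5233 + 0.333333·35.62 + 0.333333·40.8233 = 46.3222.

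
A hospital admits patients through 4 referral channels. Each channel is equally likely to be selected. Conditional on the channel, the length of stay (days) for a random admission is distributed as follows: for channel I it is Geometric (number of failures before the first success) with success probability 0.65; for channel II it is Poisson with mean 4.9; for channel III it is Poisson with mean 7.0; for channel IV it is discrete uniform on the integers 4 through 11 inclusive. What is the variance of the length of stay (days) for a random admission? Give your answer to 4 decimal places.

Per component, I: μ=0.538462, E[X²]=1.11834; II: μ=4.9, E[X²]=28.91; III: μ=7, E[X²]=56; IV: μ=7.5, E[X²]=61.5.
E[X] = 0.25·0.538462 + 0.25·4.9 + 0.25·7 + 0.25·7.5 = 4.98462.
E[X²] = 0.25·1.11834 + 0.25·28.91 + 0.25·56 + 0.25·61.5 = 36.8821.
Var(X) = E[X²] − (E[X])² = 36.8821 − 24.8464 = 12.0357.

12.0357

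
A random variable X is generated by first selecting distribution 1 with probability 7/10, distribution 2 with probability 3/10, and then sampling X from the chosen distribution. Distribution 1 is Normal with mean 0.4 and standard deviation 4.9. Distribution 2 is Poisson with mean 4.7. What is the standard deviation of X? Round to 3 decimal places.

4.701

Per component, 1: μ=0.4, E[X²]=24.17; 2: μ=4.7, E[X²]=26.79.
E[X] = 0.7·0.4 + 0.3·4.7 = 1.69.
E[X²] = 0.7·24.17 + 0.3·26.79 = 24.956.
Var(X) = E[X²] − (E[X])² = 24.956 − 2.8561 = 22.0999.
SD(X) = √22.0999 = 4.70105.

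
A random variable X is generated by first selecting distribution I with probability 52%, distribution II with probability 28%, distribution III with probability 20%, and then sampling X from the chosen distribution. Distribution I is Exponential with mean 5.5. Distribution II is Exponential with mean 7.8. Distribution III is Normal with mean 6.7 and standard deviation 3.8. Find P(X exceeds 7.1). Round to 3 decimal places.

0.347

Conditional on each component, P(X > 7.1): I: 0.275021; II: 0.402421; III: 0.458083.
By total probability, P(X > 7.1) = 0.52·0.275021 + 0.28·0.402421 + 0.2·0.458083 = 0.347305.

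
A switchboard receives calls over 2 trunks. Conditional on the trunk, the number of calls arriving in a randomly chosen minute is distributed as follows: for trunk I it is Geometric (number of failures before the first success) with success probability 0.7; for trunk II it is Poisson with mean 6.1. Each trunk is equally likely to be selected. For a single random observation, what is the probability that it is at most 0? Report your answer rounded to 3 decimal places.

0.351

Conditional on each trunk, P(X ≤ 0): I: 0.7; II: 0.00224287.
By total probability, P(X ≤ 0) = 0.5·0.7 + 0.5·0.00224287 = 0.351121.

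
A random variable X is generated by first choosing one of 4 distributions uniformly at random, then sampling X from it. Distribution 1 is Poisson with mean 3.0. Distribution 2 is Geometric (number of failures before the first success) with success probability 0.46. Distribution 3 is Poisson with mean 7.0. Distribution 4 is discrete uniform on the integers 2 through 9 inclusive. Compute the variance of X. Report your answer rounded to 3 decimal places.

9.481

Per component, 1: μ=3, E[X²]=12; 2: μ=1.17391, E[X²]=3.93006; 3: μ=7, E[X²]=56; 4: μ=5.5, E[X²]=35.5.
E[X] = 0.25·3 + 0.25·1.17391 + 0.25·7 + 0.25·5.5 = 4.16848.
E[X²] = 0.25·12 + 0.25·3.93006 + 0.25·56 + 0.25·35.5 = 26.8575.
Var(X) = E[X²] − (E[X])² = 26.8575 − 17.3762 = 9.4813.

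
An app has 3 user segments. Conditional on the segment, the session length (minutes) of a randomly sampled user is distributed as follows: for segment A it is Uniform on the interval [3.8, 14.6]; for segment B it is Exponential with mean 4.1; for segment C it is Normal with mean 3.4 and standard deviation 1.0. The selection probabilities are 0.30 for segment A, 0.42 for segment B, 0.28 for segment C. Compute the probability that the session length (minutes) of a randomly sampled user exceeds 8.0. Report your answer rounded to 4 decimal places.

Conditional on each segment, P(X > 8.0): A: 0.611111; B: 0.142101; C: 2.11245e-06.
By total probability, P(X > 8.0) = 0.3·0.611111 + 0.42·0.142101 + 0.28·2.11245e-06 = 0.243016.

0.2430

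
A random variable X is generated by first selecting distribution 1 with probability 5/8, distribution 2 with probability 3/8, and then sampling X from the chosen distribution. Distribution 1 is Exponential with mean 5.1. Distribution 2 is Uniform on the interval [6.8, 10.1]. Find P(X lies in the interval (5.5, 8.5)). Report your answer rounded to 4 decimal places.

0.2877

Conditional on each component, P(5.5 < X < 8.5): 1: 0.151253; 2: 0.515152.
By total probability, P(5.5 < X < 8.5) = 0.625·0.151253 + 0.375·0.515152 = 0.287715.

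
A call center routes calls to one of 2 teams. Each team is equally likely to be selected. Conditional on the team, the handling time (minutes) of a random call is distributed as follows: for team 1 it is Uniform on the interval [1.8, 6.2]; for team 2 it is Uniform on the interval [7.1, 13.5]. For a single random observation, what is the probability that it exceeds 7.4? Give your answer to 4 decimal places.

Conditional on each team, P(X > 7.4): 1: 0; 2: 0.953125.
By total probability, P(X > 7.4) = 0.5·0 + 0.5·0.953125 = 0.476562.

0.4766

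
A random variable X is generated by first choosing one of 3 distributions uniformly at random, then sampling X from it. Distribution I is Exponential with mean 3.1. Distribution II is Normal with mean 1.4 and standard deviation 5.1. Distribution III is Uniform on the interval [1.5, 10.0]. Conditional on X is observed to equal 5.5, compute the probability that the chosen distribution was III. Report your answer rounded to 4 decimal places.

0.5138

Likelihoods f(5.5 | ·): I: 0.0547162; II: 0.0566239; III: 0.117647.
Posterior ∝ prior × likelihood. Numerator for III: 0.333333·0.117647 = 0.0392157.
Normalizing constant: 0.333333·0.0547162 + 0.333333·0.0566239 + 0.333333·0.117647 = 0.0763291.
P(III | observation) = 0.0392157 / 0.0763291 = 0.513771.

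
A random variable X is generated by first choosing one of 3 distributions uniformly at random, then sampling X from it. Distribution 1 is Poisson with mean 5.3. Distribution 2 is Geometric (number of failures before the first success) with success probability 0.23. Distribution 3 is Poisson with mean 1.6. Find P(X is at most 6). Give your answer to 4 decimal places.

0.8518

Conditional on each component, P(X ≤ 6): 1: 0.717134; 2: 0.839515; 3: 0.998664.
By total probability, P(X ≤ 6) = 0.333333·0.717134 + 0.333333·0.839515 + 0.333333·0.998664 = 0.851771.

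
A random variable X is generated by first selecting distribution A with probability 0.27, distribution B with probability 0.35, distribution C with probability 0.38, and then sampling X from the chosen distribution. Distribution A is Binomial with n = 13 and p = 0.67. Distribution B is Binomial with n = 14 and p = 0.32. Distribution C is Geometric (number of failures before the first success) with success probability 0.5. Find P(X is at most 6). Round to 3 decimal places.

0.710

Conditional on each component, P(X ≤ 6): A: 0.0987895; B: 0.874961; C: 0.992188.
By total probability, P(X ≤ 6) = 0.27·0.0987895 + 0.35·0.874961 + 0.38·0.992188 = 0.709941.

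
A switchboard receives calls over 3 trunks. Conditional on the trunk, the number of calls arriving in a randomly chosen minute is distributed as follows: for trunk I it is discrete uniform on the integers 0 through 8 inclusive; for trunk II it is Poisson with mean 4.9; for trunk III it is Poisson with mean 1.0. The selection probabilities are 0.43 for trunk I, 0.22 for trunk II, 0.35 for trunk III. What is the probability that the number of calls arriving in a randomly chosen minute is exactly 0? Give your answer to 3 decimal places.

Conditional on each trunk, P(X = 0): I: 0.111111; II: 0.00744658; III: 0.367879.
By total probability, P(X = 0) = 0.43·0.111111 + 0.22·0.00744658 + 0.35·0.367879 = 0.178174.

0.178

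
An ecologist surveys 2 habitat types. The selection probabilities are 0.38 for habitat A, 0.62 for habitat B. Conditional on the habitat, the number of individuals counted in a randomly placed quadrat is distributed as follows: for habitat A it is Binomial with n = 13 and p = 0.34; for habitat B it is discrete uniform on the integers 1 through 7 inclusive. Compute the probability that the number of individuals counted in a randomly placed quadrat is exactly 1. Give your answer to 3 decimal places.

0.100

Conditional on each habitat, P(X = 1): A: 0.030196; B: 0.142857.
By total probability, P(X = 1) = 0.38·0.030196 + 0.62·0.142857 = 0.100046.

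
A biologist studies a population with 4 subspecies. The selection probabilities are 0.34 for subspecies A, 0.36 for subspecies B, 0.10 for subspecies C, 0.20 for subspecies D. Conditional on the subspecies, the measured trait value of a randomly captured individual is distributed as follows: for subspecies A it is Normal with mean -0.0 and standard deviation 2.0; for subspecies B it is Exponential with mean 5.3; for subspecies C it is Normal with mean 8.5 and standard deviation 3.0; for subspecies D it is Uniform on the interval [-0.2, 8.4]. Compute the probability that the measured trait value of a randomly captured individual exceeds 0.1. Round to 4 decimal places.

0.8093

Conditional on each subspecies, P(X > 0.1): A: 0.480061; B: 0.981309; C: 0.997445; D: 0.965116.
By total probability, P(X > 0.1) = 0.34·0.480061 + 0.36·0.981309 + 0.1·0.997445 + 0.2·0.965116 = 0.80926.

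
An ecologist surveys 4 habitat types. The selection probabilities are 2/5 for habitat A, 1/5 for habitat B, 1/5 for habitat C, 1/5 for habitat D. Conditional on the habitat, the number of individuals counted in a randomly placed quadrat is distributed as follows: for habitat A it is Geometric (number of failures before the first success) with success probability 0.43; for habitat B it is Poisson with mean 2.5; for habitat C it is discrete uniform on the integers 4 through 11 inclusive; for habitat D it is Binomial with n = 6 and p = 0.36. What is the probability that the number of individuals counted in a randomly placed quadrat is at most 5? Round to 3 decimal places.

0.827

Conditional on each habitat, P(X ≤ 5): A: 0.965704; B: 0.957979; C: 0.25; D: 0.997823.
By total probability, P(X ≤ 5) = 0.4·0.965704 + 0.2·0.957979 + 0.2·0.25 + 0.2·0.997823 = 0.827442.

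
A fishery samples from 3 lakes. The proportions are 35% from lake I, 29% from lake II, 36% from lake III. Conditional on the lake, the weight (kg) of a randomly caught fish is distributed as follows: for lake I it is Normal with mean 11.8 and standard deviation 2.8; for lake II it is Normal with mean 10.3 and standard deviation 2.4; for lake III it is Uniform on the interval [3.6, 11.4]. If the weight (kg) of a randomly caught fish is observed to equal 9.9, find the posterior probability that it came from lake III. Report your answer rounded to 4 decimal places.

0.3462

Likelihoods f(9.9 | ·): I: 0.113179; II: 0.163933; III: 0.128205.
Posterior ∝ prior × likelihood. Numerator for III: 0.36·0.128205 = 0.0461538.
Normalizing constant: 0.35·0.113179 + 0.29·0.163933 + 0.36·0.128205 = 0.133307.
P(III | observation) = 0.0461538 / 0.133307 = 0.346222.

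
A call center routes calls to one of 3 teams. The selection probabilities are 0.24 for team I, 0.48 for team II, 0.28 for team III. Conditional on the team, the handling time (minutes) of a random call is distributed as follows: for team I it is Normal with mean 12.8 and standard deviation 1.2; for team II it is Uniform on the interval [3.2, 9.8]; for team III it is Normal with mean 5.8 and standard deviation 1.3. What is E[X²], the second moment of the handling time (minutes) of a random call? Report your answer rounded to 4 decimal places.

For each component E[X²] = Var + (mean)², giving I: 165.28; II: 45.88; III: 35.33.
Overall E[X²] = 0.24·165.28 + 0.48·45.88 + 0.28·35.33 = 71.582.

71.5820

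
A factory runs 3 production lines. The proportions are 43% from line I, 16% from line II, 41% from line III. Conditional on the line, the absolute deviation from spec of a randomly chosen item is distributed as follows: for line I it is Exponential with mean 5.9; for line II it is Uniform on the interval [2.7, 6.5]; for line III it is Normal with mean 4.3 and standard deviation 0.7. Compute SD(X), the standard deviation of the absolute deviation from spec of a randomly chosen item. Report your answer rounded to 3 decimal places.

Per component, I: μ=5.9, E[X²]=69.62; II: μ=4.6, E[X²]=22.3633; III: μ=4.3, E[X²]=18.98.
E[X] = 0.43·5.9 + 0.16·4.6 + 0.41·4.3 = 5.036.
E[X²] = 0.43·69.62 + 0.16·22.3633 + 0.41·18.98 = 41.2965.
Var(X) = E[X²] − (E[X])² = 41.2965 − 25.3613 = 15.9352.
SD(X) = √15.9352 = 3.9919.

3.992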